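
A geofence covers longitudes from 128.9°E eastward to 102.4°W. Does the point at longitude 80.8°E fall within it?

Band width going east from +128.9° to -102.4°: ((-102.4 − 128.9) mod 360) = 128.7°.
Offset of +80.8° east of the west edge: ((80.8 − 128.9) mod 360) = 311.9°.
311.9° > 128.7° ⇒ outside.

No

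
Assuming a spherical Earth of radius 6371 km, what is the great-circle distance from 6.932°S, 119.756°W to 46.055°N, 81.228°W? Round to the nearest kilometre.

Δλ = -81.228 − -119.756 = 38.528°.
Δφ = 46.055 − -6.932 = 52.987°.
a = sin²(Δφ/2) + cos φ₁ · cos φ₂ · sin²(Δλ/2) = 0.273987.
c = 2·atan2(√a, √(1−a)) = 1.10176 rad → d = 6371·c ≈ 7019.32 km.

7019 km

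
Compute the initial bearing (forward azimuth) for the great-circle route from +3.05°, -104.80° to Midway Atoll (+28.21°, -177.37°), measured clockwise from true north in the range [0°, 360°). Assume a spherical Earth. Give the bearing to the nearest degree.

Δλ = -177.37 − -104.80 = -72.57°.
θ = atan2( sin Δλ · cos φ₂ , cos φ₁ · sin φ₂ − sin φ₁ · cos φ₂ · cos Δλ )
  = atan2(-0.84076, 0.45799) = -61.421° → normalised to [0°, 360°): 298.579°.

299°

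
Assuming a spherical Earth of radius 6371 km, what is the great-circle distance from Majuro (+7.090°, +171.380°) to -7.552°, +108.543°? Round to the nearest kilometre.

7155 km

Δλ = 108.543 − 171.380 = -62.837°.
Δφ = -7.552 − 7.090 = -14.642°.
a = sin²(Δφ/2) + cos φ₁ · cos φ₂ · sin²(Δλ/2) = 0.283559.
c = 2·atan2(√a, √(1−a)) = 1.12311 rad → d = 6371·c ≈ 7155.33 km.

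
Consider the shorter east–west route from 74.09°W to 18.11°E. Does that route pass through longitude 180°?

No

Signed shortest Δλ = ((18.11 − -74.09 + 180) mod 360) − 180 = 92.2°.
Going east by 92.2° from -74.09° reaches +18.11° without touching 180°.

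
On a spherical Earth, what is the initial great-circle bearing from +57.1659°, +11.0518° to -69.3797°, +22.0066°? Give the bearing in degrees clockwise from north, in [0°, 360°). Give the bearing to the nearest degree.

Δλ = 22.0066 − 11.0518 = 10.9548°.
θ = atan2( sin Δλ · cos φ₂ , cos φ₁ · sin φ₂ − sin φ₁ · cos φ₂ · cos Δλ )
  = atan2(0.06693, -0.79799) = 175.206° → normalised to [0°, 360°): 175.206°.

175°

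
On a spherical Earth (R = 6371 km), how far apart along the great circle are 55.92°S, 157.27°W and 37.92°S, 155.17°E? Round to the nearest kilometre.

4021 km

Δλ = 155.17 − -157.27 = 312.44°; wrapped into (−180°, 180°]: -47.56°.
Δφ = -37.92 − -55.92 = 18.00°.
a = sin²(Δφ/2) + cos φ₁ · cos φ₂ · sin²(Δλ/2) = 0.096344.
c = 2·atan2(√a, √(1−a)) = 0.63121 rad → d = 6371·c ≈ 4021.46 km.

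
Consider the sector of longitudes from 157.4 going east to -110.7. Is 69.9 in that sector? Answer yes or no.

Band width going east from +157.4° to -110.7°: ((-110.7 − 157.4) mod 360) = 91.9°.
Offset of +69.9° east of the west edge: ((69.9 − 157.4) mod 360) = 272.5°.
272.5° > 91.9° ⇒ outside.

No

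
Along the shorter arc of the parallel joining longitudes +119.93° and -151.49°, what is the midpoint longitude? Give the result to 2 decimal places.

Signed shortest Δλ from +119.93° to -151.49° is +88.58°.
Midpoint longitude = +119.93° + (+88.58°)/2 = +119.93° + 44.29° = +164.22°.
(The naïve average (+119.93 + -151.49)/2 = -15.78° is on the wrong side of the globe.)

+164.22°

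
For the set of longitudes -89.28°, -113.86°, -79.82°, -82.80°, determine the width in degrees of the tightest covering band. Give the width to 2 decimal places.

34.04°

Sort the longitudes: -113.86°, -89.28°, -82.80°, -79.82°.
Eastward gaps between consecutive values (wrapping around): 24.58°, 6.48°, 2.98°, 325.96°.
Largest gap = 325.96° ⇒ minimal covering band is its complement: 360° − 325.96° = 34.04°.
Band runs from -113.86° eastward to -79.82°.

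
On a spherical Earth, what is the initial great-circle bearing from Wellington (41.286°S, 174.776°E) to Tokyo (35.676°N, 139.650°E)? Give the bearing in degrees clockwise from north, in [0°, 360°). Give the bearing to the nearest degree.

Δλ = 139.650 − 174.776 = -35.126°.
θ = atan2( sin Δλ · cos φ₂ , cos φ₁ · sin φ₂ − sin φ₁ · cos φ₂ · cos Δλ )
  = atan2(-0.46739, 0.87661) = -28.066° → normalised to [0°, 360°): 331.934°.

332°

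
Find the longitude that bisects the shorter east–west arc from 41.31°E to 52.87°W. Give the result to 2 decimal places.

5.78°W

Signed shortest Δλ from +41.31° to -52.87° is -94.18°.
Midpoint longitude = +41.31° + (-94.18°)/2 = +41.31° − 47.09° = -5.78°.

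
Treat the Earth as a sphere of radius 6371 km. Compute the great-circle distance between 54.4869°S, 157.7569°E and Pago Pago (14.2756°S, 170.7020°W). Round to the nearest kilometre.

5239 km

Δλ = -170.7020 − 157.7569 = -328.4589°; wrapped into (−180°, 180°]: 31.5411°.
Δφ = -14.2756 − -54.4869 = 40.2113°.
a = sin²(Δφ/2) + cos φ₁ · cos φ₂ · sin²(Δλ/2) = 0.159749.
c = 2·atan2(√a, √(1−a)) = 0.82235 rad → d = 6371·c ≈ 5239.19 km.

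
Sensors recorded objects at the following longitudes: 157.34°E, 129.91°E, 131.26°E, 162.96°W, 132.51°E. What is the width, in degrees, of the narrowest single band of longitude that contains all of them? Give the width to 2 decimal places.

67.13°

Sort the longitudes: -162.96°, +129.91°, +131.26°, +132.51°, +157.34°.
Eastward gaps between consecutive values (wrapping around): 292.87°, 1.35°, 1.25°, 24.83°, 39.70°.
Largest gap = 292.87° ⇒ minimal covering band is its complement: 360° − 292.87° = 67.13°.
Band runs from +129.91° eastward to -162.96°, crossing the antimeridian.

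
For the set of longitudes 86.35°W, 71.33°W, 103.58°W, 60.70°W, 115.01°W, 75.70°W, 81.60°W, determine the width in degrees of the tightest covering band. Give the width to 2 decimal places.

54.31°

Sort the longitudes: -115.01°, -103.58°, -86.35°, -81.60°, -75.70°, -71.33°, -60.70°.
Eastward gaps between consecutive values (wrapping around): 11.43°, 17.23°, 4.75°, 5.90°, 4.37°, 10.63°, 305.69°.
Largest gap = 305.69° ⇒ minimal covering band is its complement: 360° − 305.69° = 54.31°.
Band runs from -115.01° eastward to -60.70°.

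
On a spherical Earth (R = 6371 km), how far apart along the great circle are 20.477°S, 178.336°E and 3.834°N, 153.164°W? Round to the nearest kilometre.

Δλ = -153.164 − 178.336 = -331.500°; wrapped into (−180°, 180°]: 28.500°.
Δφ = 3.834 − -20.477 = 24.311°.
a = sin²(Δφ/2) + cos φ₁ · cos φ₂ · sin²(Δλ/2) = 0.100974.
c = 2·atan2(√a, √(1−a)) = 0.64674 rad → d = 6371·c ≈ 4120.38 km.

4120 km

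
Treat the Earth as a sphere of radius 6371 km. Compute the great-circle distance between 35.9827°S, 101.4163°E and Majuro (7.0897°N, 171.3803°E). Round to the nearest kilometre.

Δλ = 171.3803 − 101.4163 = 69.9640°.
Δφ = 7.0897 − -35.9827 = 43.0724°.
a = sin²(Δφ/2) + cos φ₁ · cos φ₂ · sin²(Δλ/2) = 0.398699.
c = 2·atan2(√a, √(1−a)) = 1.36678 rad → d = 6371·c ≈ 8707.76 km.

8708 km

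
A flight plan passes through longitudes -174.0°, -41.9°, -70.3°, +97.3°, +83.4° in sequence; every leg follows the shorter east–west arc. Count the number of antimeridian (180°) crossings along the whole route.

Leg 1: -174.0° → -41.9°, shortest Δλ = 132.1° (east) — does not cross 180°.
Leg 2: -41.9° → -70.3°, shortest Δλ = -28.4° (west) — does not cross 180°.
Leg 3: -70.3° → +97.3°, shortest Δλ = 167.6° (east) — does not cross 180°.
Leg 4: +97.3° → +83.4°, shortest Δλ = -13.9° (west) — does not cross 180°.
Total crossings: 0.

0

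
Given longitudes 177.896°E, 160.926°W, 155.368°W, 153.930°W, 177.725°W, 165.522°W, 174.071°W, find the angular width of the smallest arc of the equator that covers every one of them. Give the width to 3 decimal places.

Sort the longitudes: -177.725°, -174.071°, -165.522°, -160.926°, -155.368°, -153.930°, +177.896°.
Eastward gaps between consecutive values (wrapping around): 3.654°, 8.549°, 4.596°, 5.558°, 1.438°, 331.826°, 4.379°.
Largest gap = 331.826° ⇒ minimal covering band is its complement: 360° − 331.826° = 28.174°.
Band runs from +177.896° eastward to -153.930°, crossing the antimeridian.

28.174°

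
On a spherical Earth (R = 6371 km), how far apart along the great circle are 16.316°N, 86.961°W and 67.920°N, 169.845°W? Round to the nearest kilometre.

8033 km

Δλ = -169.845 − -86.961 = -82.884°.
Δφ = 67.920 − 16.316 = 51.604°.
a = sin²(Δφ/2) + cos φ₁ · cos φ₂ · sin²(Δλ/2) = 0.347489.
c = 2·atan2(√a, √(1−a)) = 1.26084 rad → d = 6371·c ≈ 8032.78 km.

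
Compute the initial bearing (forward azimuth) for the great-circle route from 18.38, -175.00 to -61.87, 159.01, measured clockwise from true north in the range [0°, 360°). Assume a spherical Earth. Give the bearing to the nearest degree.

192°

Δλ = 159.01 − -175.00 = 334.01°; wrapped into (−180°, 180°]: -25.99°.
θ = atan2( sin Δλ · cos φ₂ , cos φ₁ · sin φ₂ − sin φ₁ · cos φ₂ · cos Δλ )
  = atan2(-0.20661, -0.97052) = -167.982° → normalised to [0°, 360°): 192.018°.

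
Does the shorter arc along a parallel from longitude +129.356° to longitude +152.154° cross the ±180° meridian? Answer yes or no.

No

Signed shortest Δλ = ((152.154 − 129.356 + 180) mod 360) − 180 = 22.798°.
Going east by 22.798° from +129.356° reaches +152.154° without touching 180°.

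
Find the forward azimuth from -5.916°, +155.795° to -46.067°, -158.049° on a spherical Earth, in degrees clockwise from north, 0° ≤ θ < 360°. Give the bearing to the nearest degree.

Δλ = -158.049 − 155.795 = -313.844°; wrapped into (−180°, 180°]: 46.156°.
θ = atan2( sin Δλ · cos φ₂ , cos φ₁ · sin φ₂ − sin φ₁ · cos φ₂ · cos Δλ )
  = atan2(0.50040, -0.66678) = 143.113° → normalised to [0°, 360°): 143.113°.

143°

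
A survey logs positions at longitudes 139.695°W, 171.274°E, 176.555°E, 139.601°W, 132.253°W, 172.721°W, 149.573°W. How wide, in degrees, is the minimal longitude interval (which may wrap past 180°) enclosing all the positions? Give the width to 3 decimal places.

56.473°

Sort the longitudes: -172.721°, -149.573°, -139.695°, -139.601°, -132.253°, +171.274°, +176.555°.
Eastward gaps between consecutive values (wrapping around): 23.148°, 9.878°, 0.094°, 7.348°, 303.527°, 5.281°, 10.724°.
Largest gap = 303.527° ⇒ minimal covering band is its complement: 360° − 303.527° = 56.473°.
Band runs from +171.274° eastward to -132.253°, crossing the antimeridian.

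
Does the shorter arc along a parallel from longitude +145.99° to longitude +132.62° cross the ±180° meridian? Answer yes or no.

No

Signed shortest Δλ = ((132.62 − 145.99 + 180) mod 360) − 180 = -13.37°.
Going west by 13.37° from +145.99° reaches +132.62° without touching 180°.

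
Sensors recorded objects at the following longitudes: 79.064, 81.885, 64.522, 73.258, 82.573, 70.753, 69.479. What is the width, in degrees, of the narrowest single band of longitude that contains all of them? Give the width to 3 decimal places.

18.051°

Sort the longitudes: +64.522°, +69.479°, +70.753°, +73.258°, +79.064°, +81.885°, +82.573°.
Eastward gaps between consecutive values (wrapping around): 4.957°, 1.274°, 2.505°, 5.806°, 2.821°, 0.688°, 341.949°.
Largest gap = 341.949° ⇒ minimal covering band is its complement: 360° − 341.949° = 18.051°.
Band runs from +64.522° eastward to +82.573°.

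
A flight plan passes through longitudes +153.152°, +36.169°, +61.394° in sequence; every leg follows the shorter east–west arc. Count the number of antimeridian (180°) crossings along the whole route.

Leg 1: +153.152° → +36.169°, shortest Δλ = -116.983° (west) — does not cross 180°.
Leg 2: +36.169° → +61.394°, shortest Δλ = 25.225° (east) — does not cross 180°.
Total crossings: 0.

0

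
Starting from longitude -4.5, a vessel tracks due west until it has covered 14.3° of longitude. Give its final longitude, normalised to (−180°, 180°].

-18.8°

Start at -4.5°; shift −14.3° → -18.8°.
-18.8° already lies in (−180°, 180°].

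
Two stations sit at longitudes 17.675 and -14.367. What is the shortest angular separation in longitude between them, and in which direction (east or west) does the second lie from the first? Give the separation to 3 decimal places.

Raw difference: -14.367 − 17.675 = -32.042°.
Normalise into (−180°, 180°]: -32.042° stays -32.042°.
Negative ⇒ the second point lies to the west; separation 32.042°.

32.042° west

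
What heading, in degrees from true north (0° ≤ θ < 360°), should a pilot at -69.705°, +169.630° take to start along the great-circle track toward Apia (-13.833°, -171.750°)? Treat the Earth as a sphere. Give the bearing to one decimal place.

21.7°

Δλ = -171.750 − 169.630 = -341.380°; wrapped into (−180°, 180°]: 18.620°.
θ = atan2( sin Δλ · cos φ₂ , cos φ₁ · sin φ₂ − sin φ₁ · cos φ₂ · cos Δλ )
  = atan2(0.31003, 0.78012) = 21.674° → normalised to [0°, 360°): 21.674°.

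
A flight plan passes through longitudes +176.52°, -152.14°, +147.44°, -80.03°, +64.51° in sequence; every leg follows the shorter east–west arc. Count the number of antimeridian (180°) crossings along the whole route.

Leg 1: +176.52° → -152.14°, shortest Δλ = 31.34° (east) — crosses 180°.
Leg 2: -152.14° → +147.44°, shortest Δλ = -60.42° (west) — crosses 180°.
Leg 3: +147.44° → -80.03°, shortest Δλ = 132.53° (east) — crosses 180°.
Leg 4: -80.03° → +64.51°, shortest Δλ = 144.54° (east) — does not cross 180°.
Total crossings: 3.

3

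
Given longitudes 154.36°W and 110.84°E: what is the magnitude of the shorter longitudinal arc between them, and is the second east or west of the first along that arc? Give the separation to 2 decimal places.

94.80° west

Raw difference: 110.84 − -154.36 = 265.2°.
Normalise into (−180°, 180°]: 265.2° − 360° = -94.8°.
Negative ⇒ the second point lies to the west; separation 94.80°.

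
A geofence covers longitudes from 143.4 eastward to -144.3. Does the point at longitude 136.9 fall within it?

No

Band width going east from +143.4° to -144.3°: ((-144.3 − 143.4) mod 360) = 72.3°.
Offset of +136.9° east of the west edge: ((136.9 − 143.4) mod 360) = 353.5°.
353.5° > 72.3° ⇒ outside.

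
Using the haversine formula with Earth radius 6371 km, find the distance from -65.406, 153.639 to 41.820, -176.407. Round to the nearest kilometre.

12201 km

Δλ = -176.407 − 153.639 = -330.046°; wrapped into (−180°, 180°]: 29.954°.
Δφ = 41.820 − -65.406 = 107.226°.
a = sin²(Δφ/2) + cos φ₁ · cos φ₂ · sin²(Δλ/2) = 0.668785.
c = 2·atan2(√a, √(1−a)) = 1.91513 rad → d = 6371·c ≈ 12201.30 km.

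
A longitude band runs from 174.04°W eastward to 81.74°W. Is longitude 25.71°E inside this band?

No

Band width going east from -174.04° to -81.74°: ((-81.74 − -174.04) mod 360) = 92.30°.
Offset of +25.71° east of the west edge: ((25.71 − -174.04) mod 360) = 199.75°.
199.75° > 92.30° ⇒ outside.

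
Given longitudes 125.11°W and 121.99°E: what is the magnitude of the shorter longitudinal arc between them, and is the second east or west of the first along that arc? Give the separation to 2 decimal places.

112.90° west

Raw difference: 121.99 − -125.11 = 247.1°.
Normalise into (−180°, 180°]: 247.1° − 360° = -112.9°.
Negative ⇒ the second point lies to the west; separation 112.90°.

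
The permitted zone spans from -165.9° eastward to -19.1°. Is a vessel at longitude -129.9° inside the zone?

Band width going east from -165.9° to -19.1°: ((-19.1 − -165.9) mod 360) = 146.8°.
Offset of -129.9° east of the west edge: ((-129.9 − -165.9) mod 360) = 36.0°.
36.0° ≤ 146.8° ⇒ inside.

Yes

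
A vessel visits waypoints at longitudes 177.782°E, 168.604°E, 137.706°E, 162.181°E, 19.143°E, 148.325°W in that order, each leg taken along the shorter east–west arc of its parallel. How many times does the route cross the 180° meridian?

Leg 1: +177.782° → +168.604°, shortest Δλ = -9.178° (west) — does not cross 180°.
Leg 2: +168.604° → +137.706°, shortest Δλ = -30.898° (west) — does not cross 180°.
Leg 3: +137.706° → +162.181°, shortest Δλ = 24.475° (east) — does not cross 180°.
Leg 4: +162.181° → +19.143°, shortest Δλ = -143.038° (west) — does not cross 180°.
Leg 5: +19.143° → -148.325°, shortest Δλ = -167.468° (west) — does not cross 180°.
Total crossings: 0.

0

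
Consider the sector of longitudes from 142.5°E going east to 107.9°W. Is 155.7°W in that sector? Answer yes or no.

Yes

Band width going east from +142.5° to -107.9°: ((-107.9 − 142.5) mod 360) = 109.6°.
Offset of -155.7° east of the west edge: ((-155.7 − 142.5) mod 360) = 61.8°.
61.8° ≤ 109.6° ⇒ inside.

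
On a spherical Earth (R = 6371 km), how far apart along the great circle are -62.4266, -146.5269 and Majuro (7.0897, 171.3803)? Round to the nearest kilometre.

8519 km

Δλ = 171.3803 − -146.5269 = 317.9072°; wrapped into (−180°, 180°]: -42.0928°.
Δφ = 7.0897 − -62.4266 = 69.5163°.
a = sin²(Δφ/2) + cos φ₁ · cos φ₂ · sin²(Δλ/2) = 0.384271.
c = 2·atan2(√a, √(1−a)) = 1.33722 rad → d = 6371·c ≈ 8519.43 km.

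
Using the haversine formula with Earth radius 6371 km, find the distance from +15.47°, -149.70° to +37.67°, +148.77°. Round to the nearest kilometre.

6474 km

Δλ = 148.77 − -149.70 = 298.47°; wrapped into (−180°, 180°]: -61.53°.
Δφ = 37.67 − 15.47 = 22.20°.
a = sin²(Δφ/2) + cos φ₁ · cos φ₂ · sin²(Δλ/2) = 0.236669.
c = 2·atan2(√a, √(1−a)) = 1.01613 rad → d = 6371·c ≈ 6473.75 km.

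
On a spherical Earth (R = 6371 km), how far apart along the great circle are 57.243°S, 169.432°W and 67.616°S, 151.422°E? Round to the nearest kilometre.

2266 km

Δλ = 151.422 − -169.432 = 320.854°; wrapped into (−180°, 180°]: -39.146°.
Δφ = -67.616 − -57.243 = -10.373°.
a = sin²(Δφ/2) + cos φ₁ · cos φ₂ · sin²(Δλ/2) = 0.031297.
c = 2·atan2(√a, √(1−a)) = 0.35569 rad → d = 6371·c ≈ 2266.10 km.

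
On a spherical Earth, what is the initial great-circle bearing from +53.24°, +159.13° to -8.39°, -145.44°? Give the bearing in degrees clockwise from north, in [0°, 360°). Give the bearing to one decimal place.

123.4°

Δλ = -145.44 − 159.13 = -304.57°; wrapped into (−180°, 180°]: 55.43°.
θ = atan2( sin Δλ · cos φ₂ , cos φ₁ · sin φ₂ − sin φ₁ · cos φ₂ · cos Δλ )
  = atan2(0.81462, -0.53704) = 123.395° → normalised to [0°, 360°): 123.395°.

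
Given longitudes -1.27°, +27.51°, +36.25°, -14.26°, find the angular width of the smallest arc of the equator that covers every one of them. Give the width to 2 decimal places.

Sort the longitudes: -14.26°, -1.27°, +27.51°, +36.25°.
Eastward gaps between consecutive values (wrapping around): 12.99°, 28.78°, 8.74°, 309.49°.
Largest gap = 309.49° ⇒ minimal covering band is its complement: 360° − 309.49° = 50.51°.
Band runs from -14.26° eastward to +36.25°.

50.51°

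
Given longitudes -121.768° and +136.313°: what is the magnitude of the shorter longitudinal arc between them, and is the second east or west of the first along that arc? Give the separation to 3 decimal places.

101.919° west

Raw difference: 136.313 − -121.768 = 258.081°.
Normalise into (−180°, 180°]: 258.081° − 360° = -101.919°.
Negative ⇒ the second point lies to the west; separation 101.919°.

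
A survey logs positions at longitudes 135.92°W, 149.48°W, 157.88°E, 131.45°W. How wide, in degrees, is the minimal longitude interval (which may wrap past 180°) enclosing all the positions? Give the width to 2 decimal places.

70.67°

Sort the longitudes: -149.48°, -135.92°, -131.45°, +157.88°.
Eastward gaps between consecutive values (wrapping around): 13.56°, 4.47°, 289.33°, 52.64°.
Largest gap = 289.33° ⇒ minimal covering band is its complement: 360° − 289.33° = 70.67°.
Band runs from +157.88° eastward to -131.45°, crossing the antimeridian.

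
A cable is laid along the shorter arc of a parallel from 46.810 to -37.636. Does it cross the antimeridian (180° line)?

Signed shortest Δλ = ((-37.636 − 46.810 + 180) mod 360) − 180 = -84.446°.
Going west by 84.446° from +46.810° reaches -37.636° without touching 180°.

No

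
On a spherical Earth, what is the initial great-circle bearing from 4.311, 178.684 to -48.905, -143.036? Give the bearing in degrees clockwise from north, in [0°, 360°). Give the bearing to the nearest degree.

Δλ = -143.036 − 178.684 = -321.720°; wrapped into (−180°, 180°]: 38.280°.
θ = atan2( sin Δλ · cos φ₂ , cos φ₁ · sin φ₂ − sin φ₁ · cos φ₂ · cos Δλ )
  = atan2(0.40721, -0.79028) = 152.739° → normalised to [0°, 360°): 152.739°.

153°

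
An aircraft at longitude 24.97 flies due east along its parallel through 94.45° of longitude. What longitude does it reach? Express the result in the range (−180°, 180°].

Start at +24.97°; shift +94.45° → +119.42°.
+119.42° already lies in (−180°, 180°].

+119.42°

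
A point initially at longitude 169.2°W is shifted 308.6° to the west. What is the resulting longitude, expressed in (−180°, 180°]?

117.8°W

Start at -169.2°; shift −308.6° → -477.8°.
-477.8° lies outside (−180°, 180°]; add 360° → -117.8°.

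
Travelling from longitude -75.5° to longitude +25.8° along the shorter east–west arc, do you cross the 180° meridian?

No

Signed shortest Δλ = ((25.8 − -75.5 + 180) mod 360) − 180 = 101.3°.
Going east by 101.3° from -75.5° reaches +25.8° without touching 180°.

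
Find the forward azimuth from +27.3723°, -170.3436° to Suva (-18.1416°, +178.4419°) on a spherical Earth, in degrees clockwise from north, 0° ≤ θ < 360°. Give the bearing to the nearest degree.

195°

Δλ = 178.4419 − -170.3436 = 348.7855°; wrapped into (−180°, 180°]: -11.2145°.
θ = atan2( sin Δλ · cos φ₂ , cos φ₁ · sin φ₂ − sin φ₁ · cos φ₂ · cos Δλ )
  = atan2(-0.18481, -0.70508) = -165.312° → normalised to [0°, 360°): 194.688°.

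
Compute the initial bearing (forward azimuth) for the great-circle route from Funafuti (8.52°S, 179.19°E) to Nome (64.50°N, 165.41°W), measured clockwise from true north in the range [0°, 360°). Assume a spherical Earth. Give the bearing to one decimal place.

Δλ = -165.41 − 179.19 = -344.60°; wrapped into (−180°, 180°]: 15.40°.
θ = atan2( sin Δλ · cos φ₂ , cos φ₁ · sin φ₂ − sin φ₁ · cos φ₂ · cos Δλ )
  = atan2(0.11432, 0.95412) = 6.833° → normalised to [0°, 360°): 6.833°.

6.8°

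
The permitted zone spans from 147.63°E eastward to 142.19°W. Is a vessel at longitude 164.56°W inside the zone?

Band width going east from +147.63° to -142.19°: ((-142.19 − 147.63) mod 360) = 70.18°.
Offset of -164.56° east of the west edge: ((-164.56 − 147.63) mod 360) = 47.81°.
47.81° ≤ 70.18° ⇒ inside.

Yes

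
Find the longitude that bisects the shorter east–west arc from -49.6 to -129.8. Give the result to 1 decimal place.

Signed shortest Δλ from -49.6° to -129.8° is -80.2°.
Midpoint longitude = -49.6° + (-80.2°)/2 = -49.6° − 40.1° = -89.7°.

-89.7°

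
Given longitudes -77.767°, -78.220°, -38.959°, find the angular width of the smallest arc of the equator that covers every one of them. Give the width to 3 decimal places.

39.261°

Sort the longitudes: -78.220°, -77.767°, -38.959°.
Eastward gaps between consecutive values (wrapping around): 0.453°, 38.808°, 320.739°.
Largest gap = 320.739° ⇒ minimal covering band is its complement: 360° − 320.739° = 39.261°.
Band runs from -78.220° eastward to -38.959°.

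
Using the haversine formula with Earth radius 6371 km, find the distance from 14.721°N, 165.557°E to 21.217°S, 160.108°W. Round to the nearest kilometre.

5478 km

Δλ = -160.108 − 165.557 = -325.665°; wrapped into (−180°, 180°]: 34.335°.
Δφ = -21.217 − 14.721 = -35.938°.
a = sin²(Δφ/2) + cos φ₁ · cos φ₂ · sin²(Δλ/2) = 0.173725.
c = 2·atan2(√a, √(1−a)) = 0.85985 rad → d = 6371·c ≈ 5478.12 km.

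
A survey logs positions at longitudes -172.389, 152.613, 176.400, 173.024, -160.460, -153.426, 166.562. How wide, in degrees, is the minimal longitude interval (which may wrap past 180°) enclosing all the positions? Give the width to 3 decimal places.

Sort the longitudes: -172.389°, -160.460°, -153.426°, +152.613°, +166.562°, +173.024°, +176.400°.
Eastward gaps between consecutive values (wrapping around): 11.929°, 7.034°, 306.039°, 13.949°, 6.462°, 3.376°, 11.211°.
Largest gap = 306.039° ⇒ minimal covering band is its complement: 360° − 306.039° = 53.961°.
Band runs from +152.613° eastward to -153.426°, crossing the antimeridian.

53.961°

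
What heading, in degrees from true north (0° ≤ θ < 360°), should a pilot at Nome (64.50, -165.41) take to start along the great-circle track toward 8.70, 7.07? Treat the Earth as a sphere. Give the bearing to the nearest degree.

8°

Δλ = 7.07 − -165.41 = 172.48°.
θ = atan2( sin Δλ · cos φ₂ , cos φ₁ · sin φ₂ − sin φ₁ · cos φ₂ · cos Δλ )
  = atan2(0.12937, 0.94965) = 7.757° → normalised to [0°, 360°): 7.757°.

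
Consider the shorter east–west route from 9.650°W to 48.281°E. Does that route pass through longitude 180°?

Signed shortest Δλ = ((48.281 − -9.650 + 180) mod 360) − 180 = 57.931°.
Going east by 57.931° from -9.650° reaches +48.281° without touching 180°.

No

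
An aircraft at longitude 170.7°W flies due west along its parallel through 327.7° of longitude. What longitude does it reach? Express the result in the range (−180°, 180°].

Start at -170.7°; shift −327.7° → -498.4°.
-498.4° lies outside (−180°, 180°]; add 360° → -138.4°.

138.4°W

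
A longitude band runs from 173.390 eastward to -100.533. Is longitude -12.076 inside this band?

Band width going east from +173.390° to -100.533°: ((-100.533 − 173.390) mod 360) = 86.077°.
Offset of -12.076° east of the west edge: ((-12.076 − 173.390) mod 360) = 174.534°.
174.534° > 86.077° ⇒ outside.

No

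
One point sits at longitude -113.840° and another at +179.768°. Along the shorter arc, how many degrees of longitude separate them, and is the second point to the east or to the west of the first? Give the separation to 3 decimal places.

Raw difference: 179.768 − -113.840 = 293.608°.
Normalise into (−180°, 180°]: 293.608° − 360° = -66.392°.
Negative ⇒ the second point lies to the west; separation 66.392°.

66.392° west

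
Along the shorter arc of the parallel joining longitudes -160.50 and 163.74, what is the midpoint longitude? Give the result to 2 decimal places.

Signed shortest Δλ from -160.50° to +163.74° is -35.76°.
Midpoint longitude = -160.50° + (-35.76°)/2 = -160.50° − 17.88° = -178.38°.
(The naïve average (-160.50 + +163.74)/2 = 1.62° is on the wrong side of the globe.)

-178.38°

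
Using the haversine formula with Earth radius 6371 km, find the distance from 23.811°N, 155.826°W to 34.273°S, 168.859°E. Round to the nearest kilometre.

Δλ = 168.859 − -155.826 = 324.685°; wrapped into (−180°, 180°]: -35.315°.
Δφ = -34.273 − 23.811 = -58.084°.
a = sin²(Δφ/2) + cos φ₁ · cos φ₂ · sin²(Δλ/2) = 0.305222.
c = 2·atan2(√a, √(1−a)) = 1.17065 rad → d = 6371·c ≈ 7458.19 km.

7458 km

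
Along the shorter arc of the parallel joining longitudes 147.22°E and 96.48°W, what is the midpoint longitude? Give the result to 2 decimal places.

Signed shortest Δλ from +147.22° to -96.48° is +116.30°.
Midpoint longitude = +147.22° + (+116.30°)/2 = +147.22° + 58.15° = +205.37°.
Normalise into (−180°, 180°]: -154.63°.
(The naïve average (+147.22 + -96.48)/2 = 25.37° is on the wrong side of the globe.)

154.63°W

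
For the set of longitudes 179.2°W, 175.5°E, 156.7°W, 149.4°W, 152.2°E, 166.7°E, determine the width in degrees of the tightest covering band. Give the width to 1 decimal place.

Sort the longitudes: -179.2°, -156.7°, -149.4°, +152.2°, +166.7°, +175.5°.
Eastward gaps between consecutive values (wrapping around): 22.5°, 7.3°, 301.6°, 14.5°, 8.8°, 5.3°.
Largest gap = 301.6° ⇒ minimal covering band is its complement: 360° − 301.6° = 58.4°.
Band runs from +152.2° eastward to -149.4°, crossing the antimeridian.

58.4°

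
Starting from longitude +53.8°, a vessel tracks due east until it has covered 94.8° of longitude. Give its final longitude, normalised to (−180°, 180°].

Start at +53.8°; shift +94.8° → +148.6°.
+148.6° already lies in (−180°, 180°].

+148.6°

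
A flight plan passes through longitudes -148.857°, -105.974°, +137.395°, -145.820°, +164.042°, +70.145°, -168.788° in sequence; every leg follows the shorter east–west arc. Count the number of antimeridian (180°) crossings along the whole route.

Leg 1: -148.857° → -105.974°, shortest Δλ = 42.883° (east) — does not cross 180°.
Leg 2: -105.974° → +137.395°, shortest Δλ = -116.631° (west) — crosses 180°.
Leg 3: +137.395° → -145.820°, shortest Δλ = 76.785° (east) — crosses 180°.
Leg 4: -145.820° → +164.042°, shortest Δλ = -50.138° (west) — crosses 180°.
Leg 5: +164.042° → +70.145°, shortest Δλ = -93.897° (west) — does not cross 180°.
Leg 6: +70.145° → -168.788°, shortest Δλ = 121.067° (east) — crosses 180°.
Total crossings: 4.

4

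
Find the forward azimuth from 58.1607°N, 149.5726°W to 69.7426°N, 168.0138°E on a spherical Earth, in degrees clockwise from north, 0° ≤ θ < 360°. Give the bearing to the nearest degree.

320°

Δλ = 168.0138 − -149.5726 = 317.5864°; wrapped into (−180°, 180°]: -42.4136°.
θ = atan2( sin Δλ · cos φ₂ , cos φ₁ · sin φ₂ − sin φ₁ · cos φ₂ · cos Δλ )
  = atan2(-0.23353, 0.27775) = -40.057° → normalised to [0°, 360°): 319.943°.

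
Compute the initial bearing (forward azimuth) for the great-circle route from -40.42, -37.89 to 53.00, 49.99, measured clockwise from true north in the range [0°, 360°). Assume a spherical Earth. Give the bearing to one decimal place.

Δλ = 49.99 − -37.89 = 87.88°.
θ = atan2( sin Δλ · cos φ₂ , cos φ₁ · sin φ₂ − sin φ₁ · cos φ₂ · cos Δλ )
  = atan2(0.60140, 0.62245) = 44.015° → normalised to [0°, 360°): 44.015°.

44.0°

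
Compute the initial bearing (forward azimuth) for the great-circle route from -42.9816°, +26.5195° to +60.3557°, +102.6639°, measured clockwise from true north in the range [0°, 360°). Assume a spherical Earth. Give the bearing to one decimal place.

Δλ = 102.6639 − 26.5195 = 76.1444°.
θ = atan2( sin Δλ · cos φ₂ , cos φ₁ · sin φ₂ − sin φ₁ · cos φ₂ · cos Δλ )
  = atan2(0.48022, 0.71657) = 33.829° → normalised to [0°, 360°): 33.829°.

33.8°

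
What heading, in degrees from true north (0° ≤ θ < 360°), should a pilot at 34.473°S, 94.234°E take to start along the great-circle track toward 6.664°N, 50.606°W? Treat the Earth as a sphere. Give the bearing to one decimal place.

Δλ = -50.606 − 94.234 = -144.840°.
θ = atan2( sin Δλ · cos φ₂ , cos φ₁ · sin φ₂ − sin φ₁ · cos φ₂ · cos Δλ )
  = atan2(-0.57197, -0.36395) = -122.469° → normalised to [0°, 360°): 237.531°.

237.5°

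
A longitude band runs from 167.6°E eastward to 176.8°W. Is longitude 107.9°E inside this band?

No

Band width going east from +167.6° to -176.8°: ((-176.8 − 167.6) mod 360) = 15.6°.
Offset of +107.9° east of the west edge: ((107.9 − 167.6) mod 360) = 300.3°.
300.3° > 15.6° ⇒ outside.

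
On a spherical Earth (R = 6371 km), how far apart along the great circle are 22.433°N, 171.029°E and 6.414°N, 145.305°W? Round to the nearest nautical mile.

Δλ = -145.305 − 171.029 = -316.334°; wrapped into (−180°, 180°]: 43.666°.
Δφ = 6.414 − 22.433 = -16.019°.
a = sin²(Δφ/2) + cos φ₁ · cos φ₂ · sin²(Δλ/2) = 0.146460.
c = 2·atan2(√a, √(1−a)) = 0.78543 rad → d = 6371·c ≈ 5004.01 km ≈ 2701.95 nmi.

2702 nmi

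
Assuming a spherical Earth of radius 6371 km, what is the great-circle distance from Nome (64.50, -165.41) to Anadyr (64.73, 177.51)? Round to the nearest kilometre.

Δλ = 177.51 − -165.41 = 342.92°; wrapped into (−180°, 180°]: -17.08°.
Δφ = 64.73 − 64.50 = 0.23°.
a = sin²(Δφ/2) + cos φ₁ · cos φ₂ · sin²(Δλ/2) = 0.004057.
c = 2·atan2(√a, √(1−a)) = 0.12747 rad → d = 6371·c ≈ 812.12 km.

812 km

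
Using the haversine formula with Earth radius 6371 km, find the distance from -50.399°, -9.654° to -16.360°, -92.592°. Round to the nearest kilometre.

Δλ = -92.592 − -9.654 = -82.938°.
Δφ = -16.360 − -50.399 = 34.039°.
a = sin²(Δφ/2) + cos φ₁ · cos φ₂ · sin²(Δλ/2) = 0.353888.
c = 2·atan2(√a, √(1−a)) = 1.27424 rad → d = 6371·c ≈ 8118.21 km.

8118 km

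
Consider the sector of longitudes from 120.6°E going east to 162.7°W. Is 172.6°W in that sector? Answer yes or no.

Band width going east from +120.6° to -162.7°: ((-162.7 − 120.6) mod 360) = 76.7°.
Offset of -172.6° east of the west edge: ((-172.6 − 120.6) mod 360) = 66.8°.
66.8° ≤ 76.7° ⇒ inside.

Yes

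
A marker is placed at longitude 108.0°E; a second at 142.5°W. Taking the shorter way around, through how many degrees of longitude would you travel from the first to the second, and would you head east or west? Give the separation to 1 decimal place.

109.5° east

Raw difference: -142.5 − 108.0 = -250.5°.
Normalise into (−180°, 180°]: -250.5° + 360° = 109.5°.
Positive ⇒ the second point lies to the east; separation 109.5°.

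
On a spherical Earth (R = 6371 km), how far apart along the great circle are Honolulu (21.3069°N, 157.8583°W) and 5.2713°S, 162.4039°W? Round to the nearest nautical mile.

1618 nmi

Δλ = -162.4039 − -157.8583 = -4.5456°.
Δφ = -5.2713 − 21.3069 = -26.5782°.
a = sin²(Δφ/2) + cos φ₁ · cos φ₂ · sin²(Δλ/2) = 0.054297.
c = 2·atan2(√a, √(1−a)) = 0.47036 rad → d = 6371·c ≈ 2996.65 km ≈ 1618.06 nmi.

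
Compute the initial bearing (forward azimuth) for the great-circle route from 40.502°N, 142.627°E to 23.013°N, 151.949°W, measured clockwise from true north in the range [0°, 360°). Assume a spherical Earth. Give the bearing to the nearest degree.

87°

Δλ = -151.949 − 142.627 = -294.576°; wrapped into (−180°, 180°]: 65.424°.
θ = atan2( sin Δλ · cos φ₂ , cos φ₁ · sin φ₂ − sin φ₁ · cos φ₂ · cos Δλ )
  = atan2(0.83704, 0.04864) = 86.674° → normalised to [0°, 360°): 86.674°.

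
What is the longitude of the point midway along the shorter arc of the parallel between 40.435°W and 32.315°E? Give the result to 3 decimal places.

Signed shortest Δλ from -40.435° to +32.315° is +72.750°.
Midpoint longitude = -40.435° + (+72.750°)/2 = -40.435° + 36.375° = -4.060°.

4.060°W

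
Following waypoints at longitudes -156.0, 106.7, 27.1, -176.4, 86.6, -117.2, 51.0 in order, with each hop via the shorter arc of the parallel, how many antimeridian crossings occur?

Leg 1: -156.0° → +106.7°, shortest Δλ = -97.3° (west) — crosses 180°.
Leg 2: +106.7° → +27.1°, shortest Δλ = -79.6° (west) — does not cross 180°.
Leg 3: +27.1° → -176.4°, shortest Δλ = 156.5° (east) — crosses 180°.
Leg 4: -176.4° → +86.6°, shortest Δλ = -97.0° (west) — crosses 180°.
Leg 5: +86.6° → -117.2°, shortest Δλ = 156.2° (east) — crosses 180°.
Leg 6: -117.2° → +51.0°, shortest Δλ = 168.2° (east) — does not cross 180°.
Total crossings: 4.

4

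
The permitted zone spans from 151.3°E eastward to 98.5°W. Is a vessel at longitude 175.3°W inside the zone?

Band width going east from +151.3° to -98.5°: ((-98.5 − 151.3) mod 360) = 110.2°.
Offset of -175.3° east of the west edge: ((-175.3 − 151.3) mod 360) = 33.4°.
33.4° ≤ 110.2° ⇒ inside.

Yes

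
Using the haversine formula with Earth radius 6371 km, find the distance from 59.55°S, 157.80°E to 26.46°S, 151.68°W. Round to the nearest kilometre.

5308 km

Δλ = -151.68 − 157.80 = -309.48°; wrapped into (−180°, 180°]: 50.52°.
Δφ = -26.46 − -59.55 = 33.09°.
a = sin²(Δφ/2) + cos φ₁ · cos φ₂ · sin²(Δλ/2) = 0.163709.
c = 2·atan2(√a, √(1−a)) = 0.83311 rad → d = 6371·c ≈ 5307.71 km.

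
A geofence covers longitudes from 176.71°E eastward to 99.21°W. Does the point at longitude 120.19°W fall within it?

Yes

Band width going east from +176.71° to -99.21°: ((-99.21 − 176.71) mod 360) = 84.08°.
Offset of -120.19° east of the west edge: ((-120.19 − 176.71) mod 360) = 63.10°.
63.10° ≤ 84.08° ⇒ inside.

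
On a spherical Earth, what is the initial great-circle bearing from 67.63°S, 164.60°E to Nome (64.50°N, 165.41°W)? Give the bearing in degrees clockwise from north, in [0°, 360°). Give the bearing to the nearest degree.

Δλ = -165.41 − 164.60 = -330.01°; wrapped into (−180°, 180°]: 29.99°.
θ = atan2( sin Δλ · cos φ₂ , cos φ₁ · sin φ₂ − sin φ₁ · cos φ₂ · cos Δλ )
  = atan2(0.21519, 0.68832) = 17.361° → normalised to [0°, 360°): 17.361°.

17°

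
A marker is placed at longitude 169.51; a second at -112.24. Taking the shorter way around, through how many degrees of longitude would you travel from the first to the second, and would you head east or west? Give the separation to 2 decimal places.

78.25° east

Raw difference: -112.24 − 169.51 = -281.75°.
Normalise into (−180°, 180°]: -281.75° + 360° = 78.25°.
Positive ⇒ the second point lies to the east; separation 78.25°.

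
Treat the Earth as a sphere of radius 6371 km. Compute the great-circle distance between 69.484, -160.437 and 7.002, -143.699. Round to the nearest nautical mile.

3808 nmi

Δλ = -143.699 − -160.437 = 16.738°.
Δφ = 7.002 − 69.484 = -62.482°.
a = sin²(Δφ/2) + cos φ₁ · cos φ₂ · sin²(Δλ/2) = 0.276355.
c = 2·atan2(√a, √(1−a)) = 1.10706 rad → d = 6371·c ≈ 7053.11 km ≈ 3808.37 nmi.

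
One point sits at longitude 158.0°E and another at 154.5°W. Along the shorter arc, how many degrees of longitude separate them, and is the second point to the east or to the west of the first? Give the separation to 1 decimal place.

Raw difference: -154.5 − 158.0 = -312.5°.
Normalise into (−180°, 180°]: -312.5° + 360° = 47.5°.
Positive ⇒ the second point lies to the east; separation 47.5°.

47.5° east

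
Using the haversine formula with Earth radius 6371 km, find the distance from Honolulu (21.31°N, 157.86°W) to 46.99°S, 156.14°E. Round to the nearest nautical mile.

4796 nmi

Δλ = 156.14 − -157.86 = 314.00°; wrapped into (−180°, 180°]: -46.00°.
Δφ = -46.99 − 21.31 = -68.30°.
a = sin²(Δφ/2) + cos φ₁ · cos φ₂ · sin²(Δλ/2) = 0.412147.
c = 2·atan2(√a, √(1−a)) = 1.39417 rad → d = 6371·c ≈ 8882.28 km ≈ 4796.05 nmi.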